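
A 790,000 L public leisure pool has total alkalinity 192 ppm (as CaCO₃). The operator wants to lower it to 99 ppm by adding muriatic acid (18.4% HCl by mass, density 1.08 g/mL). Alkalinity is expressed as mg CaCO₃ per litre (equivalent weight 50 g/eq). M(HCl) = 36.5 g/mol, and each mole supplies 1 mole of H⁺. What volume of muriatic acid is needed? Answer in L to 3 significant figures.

270 L

Alkalinity to neutralize: (192 − 99) = 93 mg/L as CaCO₃ × 790,000 L = 73,470 g as CaCO₃.
Equivalents of H⁺ required: 73,470 ÷ 50 g/eq = 1469 eq = 1469 mol HCl.
Mass of HCl: 1469 × 36.5 = 53,630 g.
Mass of 18.4% solution: 53,630 / 0.184 = 291,500 g.
Volume: 291,500 g ÷ 1.08 g/mL = 269,900 mL.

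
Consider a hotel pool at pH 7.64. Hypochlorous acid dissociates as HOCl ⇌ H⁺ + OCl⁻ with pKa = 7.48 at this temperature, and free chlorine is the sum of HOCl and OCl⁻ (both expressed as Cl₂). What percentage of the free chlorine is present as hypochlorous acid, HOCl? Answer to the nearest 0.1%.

40.9%

[OCl⁻]/[HOCl] = 10^(pH − pKa) = 10^(7.64 − 7.48) = 10^0.16 = 1.445.
Fraction as HOCl = 1 / (1 + 1.445) = 0.4089.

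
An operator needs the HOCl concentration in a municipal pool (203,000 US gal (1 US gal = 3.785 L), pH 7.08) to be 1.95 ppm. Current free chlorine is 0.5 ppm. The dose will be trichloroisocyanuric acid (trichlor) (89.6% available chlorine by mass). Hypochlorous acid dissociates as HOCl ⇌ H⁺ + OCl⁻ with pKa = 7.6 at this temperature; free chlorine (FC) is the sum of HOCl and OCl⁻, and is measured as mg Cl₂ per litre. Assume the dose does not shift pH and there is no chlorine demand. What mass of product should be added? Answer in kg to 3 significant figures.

1.75 kg

Volume: 203,000 US gal × 3.785 L/gal = 768,355 L.
[OCl⁻]/[HOCl] = 10^(pH − pKa) = 10^(7.08 − 7.6) = 0.302; fraction as HOCl = 1/(1 + 0.302) = 0.7681.
Free chlorine required for 1.95 ppm HOCl: 1.95 / 0.7681 = 2.539 ppm.
FC to add: 2.539 − 0.5 = 2.039 mg/L as Cl₂.
Cl₂ equivalent: 2.039 mg/L × 768,355 L = 1567 g.
Product at 89.6% available Cl: 1567 / 0.896 = 1748 g.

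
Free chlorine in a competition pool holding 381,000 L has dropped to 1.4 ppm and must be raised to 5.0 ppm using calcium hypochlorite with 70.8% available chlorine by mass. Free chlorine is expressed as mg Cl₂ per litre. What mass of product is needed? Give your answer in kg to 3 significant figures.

1.94 kg

Chlorine deficit: 5.0 − 1.4 = 3.6 ppm = 3.6 mg/L as Cl₂.
Cl₂ equivalent needed: 3.6 mg/L × 381,000 L = 1,372,000 mg = 1372 g.
Product at 70.8% available chlorine: 1372 / 0.708 = 1937 g.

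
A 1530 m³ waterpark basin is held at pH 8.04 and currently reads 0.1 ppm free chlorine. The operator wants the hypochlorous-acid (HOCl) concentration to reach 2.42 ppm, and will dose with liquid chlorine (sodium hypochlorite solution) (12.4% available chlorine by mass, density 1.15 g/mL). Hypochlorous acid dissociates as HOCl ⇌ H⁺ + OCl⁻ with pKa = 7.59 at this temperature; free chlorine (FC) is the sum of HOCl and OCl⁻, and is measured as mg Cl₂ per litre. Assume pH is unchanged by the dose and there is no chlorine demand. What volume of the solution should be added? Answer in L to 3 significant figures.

Volume: 1530 m³ = 1,530,000 L.
[OCl⁻]/[HOCl] = 10^(pH − pKa) = 10^(8.04 − 7.59) = 2.818; fraction as HOCl = 1/(1 + 2.818) = 0.2619.
Free chlorine required for 2.42 ppm HOCl: 2.42 / 0.2619 = 9.24 ppm.
FC to add: 9.24 − 0.1 = 9.14 mg/L as Cl₂.
Cl₂ equivalent: 9.14 mg/L × 1,530,000 L = 13,980 g.
Product at 12.4% available Cl: 13,980 / 0.124 = 112,800 g.
Volume: 112,800 g ÷ 1.15 g/mL = 98,070 mL.

98.1 L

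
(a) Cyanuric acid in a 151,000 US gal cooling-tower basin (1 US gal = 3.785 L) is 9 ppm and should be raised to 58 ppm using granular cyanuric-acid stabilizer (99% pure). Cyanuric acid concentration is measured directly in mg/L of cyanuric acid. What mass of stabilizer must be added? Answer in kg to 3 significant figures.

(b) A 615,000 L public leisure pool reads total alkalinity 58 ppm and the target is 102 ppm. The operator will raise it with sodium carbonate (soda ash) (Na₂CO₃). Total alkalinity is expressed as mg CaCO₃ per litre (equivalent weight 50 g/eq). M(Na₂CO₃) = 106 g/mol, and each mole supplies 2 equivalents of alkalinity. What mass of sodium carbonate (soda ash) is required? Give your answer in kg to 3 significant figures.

(a) 28.3 kg; (b) 28.7 kg

(a) Volume: 151,000 US gal × 3.785 L/gal = 571,535 L.
(a) CYA to add: (58 − 9) = 49 mg/L × 571,535 L = 28,010 g cyanuric acid.
(a) At 99% purity: 28,010 / 0.99 = 28,290 g product.

(b) Alkalinity to add: (102 − 58) = 44 mg/L as CaCO₃ × 615,000 L = 27,060 g as CaCO₃.
(b) Equivalents: 27,060 g ÷ 50 g/eq = 541.2 eq.
(b) Each mole of Na₂CO₃ supplies 2 eq, so 541.2 / 2 = 270.6 mol.
(b) Mass: 270.6 mol × 106 g/mol = 28,680 g.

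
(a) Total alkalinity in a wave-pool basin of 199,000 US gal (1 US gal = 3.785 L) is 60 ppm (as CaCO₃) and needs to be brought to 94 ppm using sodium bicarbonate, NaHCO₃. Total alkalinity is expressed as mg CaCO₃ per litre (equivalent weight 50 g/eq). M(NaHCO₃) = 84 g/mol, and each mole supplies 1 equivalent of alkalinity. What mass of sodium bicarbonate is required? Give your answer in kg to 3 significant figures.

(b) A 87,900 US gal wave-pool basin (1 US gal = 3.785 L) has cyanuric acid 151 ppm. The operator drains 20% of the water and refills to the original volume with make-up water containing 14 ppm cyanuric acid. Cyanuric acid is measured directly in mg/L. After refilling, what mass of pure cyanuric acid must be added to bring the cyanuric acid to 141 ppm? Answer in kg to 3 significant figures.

(a) Volume: 199,000 US gal × 3.785 L/gal = 753,215 L.
(a) Alkalinity to add: (94 − 60) = 34 mg/L as CaCO₃ × 753,215 L = 25,610 g as CaCO₃.
(a) Equivalents: 25,610 g ÷ 50 g/eq = 512.2 eq.
(a) NaHCO₃ supplies 1 eq per mole → 512.2 mol.
(a) Mass: 512.2 mol × 84 g/mol = 43,020 g.

(b) Volume: 87,900 US gal × 3.785 L/gal = 332,702 L.
(b) After draining 20% and refilling: 151 × 0.80 + 14 × 0.20 = 123.6 ppm.
(b) Deficit to target: 141 − 123.6 = 17.4 mg/L.
(b) Mass: 17.4 mg/L × 332,702 L = 5789 g cyanuric acid.

(a) 43.0 kg; (b) 5.79 kg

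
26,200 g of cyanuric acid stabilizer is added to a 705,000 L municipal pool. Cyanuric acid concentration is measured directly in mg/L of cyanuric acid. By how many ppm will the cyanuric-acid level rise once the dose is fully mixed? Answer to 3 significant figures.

Rise: 26,200 g / 705,000 L × 1000 = 37.16 mg/L.

37.2 ppm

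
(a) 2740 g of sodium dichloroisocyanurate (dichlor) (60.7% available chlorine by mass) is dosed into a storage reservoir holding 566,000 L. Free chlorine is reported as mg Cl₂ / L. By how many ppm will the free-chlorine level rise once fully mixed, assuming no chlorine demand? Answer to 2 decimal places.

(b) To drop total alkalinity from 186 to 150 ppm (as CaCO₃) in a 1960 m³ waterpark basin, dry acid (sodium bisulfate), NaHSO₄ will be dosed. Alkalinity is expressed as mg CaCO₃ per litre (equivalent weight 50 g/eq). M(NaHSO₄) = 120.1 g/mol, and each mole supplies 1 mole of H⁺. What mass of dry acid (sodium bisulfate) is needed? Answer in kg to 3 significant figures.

(a) 2.94 ppm; (b) 169 kg

(a) Available chlorine delivered: 2740 g × 0.607 = 1663 g as Cl₂.
(a) Concentration rise: 1663 g / 566,000 L = 2.938 mg/L = 2.94 ppm.

(b) Volume: 1960 m³ = 1,960,000 L.
(b) Alkalinity to neutralize: (186 − 150) = 36 mg/L as CaCO₃ × 1,960,000 L = 70,560 g as CaCO₃.
(b) Equivalents of H⁺ required: 70,560 ÷ 50 g/eq = 1411 eq = 1411 mol NaHSO₄.
(b) Mass of NaHSO₄: 1411 × 120.1 = 169,500 g.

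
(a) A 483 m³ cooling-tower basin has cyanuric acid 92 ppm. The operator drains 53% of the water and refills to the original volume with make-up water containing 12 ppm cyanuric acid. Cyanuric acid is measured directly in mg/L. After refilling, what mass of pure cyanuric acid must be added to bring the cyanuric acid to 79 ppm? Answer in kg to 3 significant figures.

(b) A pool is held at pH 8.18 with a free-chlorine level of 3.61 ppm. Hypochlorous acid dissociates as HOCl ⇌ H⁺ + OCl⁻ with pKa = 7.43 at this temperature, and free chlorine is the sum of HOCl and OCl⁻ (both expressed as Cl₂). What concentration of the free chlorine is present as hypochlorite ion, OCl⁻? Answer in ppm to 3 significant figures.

(a) 14.2 kg; (b) 3.06 ppm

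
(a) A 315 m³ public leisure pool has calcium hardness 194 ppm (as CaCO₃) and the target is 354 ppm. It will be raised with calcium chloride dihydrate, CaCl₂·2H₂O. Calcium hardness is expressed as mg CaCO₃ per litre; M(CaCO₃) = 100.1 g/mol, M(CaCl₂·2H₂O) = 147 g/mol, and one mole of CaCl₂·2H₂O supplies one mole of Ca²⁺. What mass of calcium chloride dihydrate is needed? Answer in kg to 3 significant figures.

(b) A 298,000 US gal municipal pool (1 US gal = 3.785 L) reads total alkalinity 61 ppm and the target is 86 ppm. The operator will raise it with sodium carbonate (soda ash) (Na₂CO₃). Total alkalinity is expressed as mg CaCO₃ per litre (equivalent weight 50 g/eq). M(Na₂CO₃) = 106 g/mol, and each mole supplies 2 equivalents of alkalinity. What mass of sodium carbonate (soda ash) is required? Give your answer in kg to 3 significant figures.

(a) 74.0 kg; (b) 29.9 kg

(a) Volume: 315 m³ = 315,000 L.
(a) Hardness to add: (354 − 194) = 160 mg/L as CaCO₃ × 315,000 L = 50,400 g as CaCO₃.
(a) Moles of Ca²⁺ (1 mol Ca²⁺ ≡ 1 mol CaCO₃): 50,400 / 100.1 g/mol = 503.5 mol.
(a) Mass of CaCl₂·2H₂O: 503.5 × 147 = 74,010 g.

(b) Volume: 298,000 US gal × 3.785 L/gal = 1,127,930 L.
(b) Alkalinity to add: (86 − 61) = 25 mg/L as CaCO₃ × 1,127,930 L = 28,200 g as CaCO₃.
(b) Equivalents: 28,200 g ÷ 50 g/eq = 564 eq.
(b) Each mole of Na₂CO₃ supplies 2 eq, so 564 / 2 = 282 mol.
(b) Mass: 282 mol × 106 g/mol = 29,890 g.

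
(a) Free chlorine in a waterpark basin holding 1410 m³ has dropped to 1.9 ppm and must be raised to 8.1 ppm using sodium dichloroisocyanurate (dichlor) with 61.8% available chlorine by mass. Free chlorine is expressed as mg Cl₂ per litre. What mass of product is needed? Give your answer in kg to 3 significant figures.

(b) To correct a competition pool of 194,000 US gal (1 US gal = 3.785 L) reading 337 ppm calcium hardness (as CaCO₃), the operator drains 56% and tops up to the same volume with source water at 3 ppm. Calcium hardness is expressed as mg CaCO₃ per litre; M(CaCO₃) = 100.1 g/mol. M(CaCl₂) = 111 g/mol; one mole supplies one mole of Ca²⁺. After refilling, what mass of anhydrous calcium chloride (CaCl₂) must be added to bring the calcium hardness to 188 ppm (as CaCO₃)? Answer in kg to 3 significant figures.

(a) 14.1 kg; (b) 31.0 kg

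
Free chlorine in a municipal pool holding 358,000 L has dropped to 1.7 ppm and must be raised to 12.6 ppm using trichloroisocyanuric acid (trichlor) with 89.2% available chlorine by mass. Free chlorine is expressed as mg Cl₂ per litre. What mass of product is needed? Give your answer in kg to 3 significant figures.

4.37 kg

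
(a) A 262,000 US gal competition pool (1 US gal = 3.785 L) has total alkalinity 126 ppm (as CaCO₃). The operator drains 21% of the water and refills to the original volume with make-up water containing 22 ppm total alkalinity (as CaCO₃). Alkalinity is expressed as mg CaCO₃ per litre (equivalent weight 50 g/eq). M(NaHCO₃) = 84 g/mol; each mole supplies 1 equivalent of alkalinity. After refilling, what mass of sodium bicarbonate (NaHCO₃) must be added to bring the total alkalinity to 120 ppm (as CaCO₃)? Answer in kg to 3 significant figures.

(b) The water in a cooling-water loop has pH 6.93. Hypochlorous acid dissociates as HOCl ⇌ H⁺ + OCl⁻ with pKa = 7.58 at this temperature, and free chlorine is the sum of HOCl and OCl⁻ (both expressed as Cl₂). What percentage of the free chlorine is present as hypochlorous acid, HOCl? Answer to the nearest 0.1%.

(a) Volume: 262,000 US gal × 3.785 L/gal = 991,670 L.
(a) After draining 21% and refilling: 126 × 0.79 + 22 × 0.21 = 104.16 ppm.
(a) Deficit to target: 120 − 104.16 = 15.84 mg/L.
(a) As CaCO₃: 15.84 mg/L × 991,670 L = 15,710 g; ÷ 50 g/eq ÷ 1 = 314.2 mol NaHCO₃.
(a) Mass: 314.2 × 84 = 26,390 g.

(b) [OCl⁻]/[HOCl] = 10^(pH − pKa) = 10^(6.93 − 7.58) = 10^-0.65 = 0.2239.
(b) Fraction as HOCl = 1 / (1 + 0.2239) = 0.8171.

(a) 26.4 kg; (b) 81.7%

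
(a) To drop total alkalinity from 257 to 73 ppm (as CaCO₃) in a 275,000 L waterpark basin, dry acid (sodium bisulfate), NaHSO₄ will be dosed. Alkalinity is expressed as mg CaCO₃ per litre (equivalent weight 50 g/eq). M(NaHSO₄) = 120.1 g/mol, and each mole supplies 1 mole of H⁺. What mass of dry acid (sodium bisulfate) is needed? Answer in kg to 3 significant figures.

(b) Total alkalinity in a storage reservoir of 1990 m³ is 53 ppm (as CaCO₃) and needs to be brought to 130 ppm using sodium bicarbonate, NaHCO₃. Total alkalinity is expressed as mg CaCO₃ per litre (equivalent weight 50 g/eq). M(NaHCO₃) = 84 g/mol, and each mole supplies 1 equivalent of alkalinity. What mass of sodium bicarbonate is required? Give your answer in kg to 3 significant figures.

(a) Alkalinity to neutralize: (257 − 73) = 184 mg/L as CaCO₃ × 275,000 L = 50,600 g as CaCO₃.
(a) Equivalents of H⁺ required: 50,600 ÷ 50 g/eq = 1012 eq = 1012 mol NaHSO₄.
(a) Mass of NaHSO₄: 1012 × 120.1 = 121,500 g.

(b) Volume: 1990 m³ = 1,990,000 L.
(b) Alkalinity to add: (130 − 53) = 77 mg/L as CaCO₃ × 1,990,000 L = 153,200 g as CaCO₃.
(b) Equivalents: 153,200 g ÷ 50 g/eq = 3065 eq.
(b) NaHCO₃ supplies 1 eq per mole → 3065 mol.
(b) Mass: 3065 mol × 84 g/mol = 257,400 g.

(a) 122 kg; (b) 257 kg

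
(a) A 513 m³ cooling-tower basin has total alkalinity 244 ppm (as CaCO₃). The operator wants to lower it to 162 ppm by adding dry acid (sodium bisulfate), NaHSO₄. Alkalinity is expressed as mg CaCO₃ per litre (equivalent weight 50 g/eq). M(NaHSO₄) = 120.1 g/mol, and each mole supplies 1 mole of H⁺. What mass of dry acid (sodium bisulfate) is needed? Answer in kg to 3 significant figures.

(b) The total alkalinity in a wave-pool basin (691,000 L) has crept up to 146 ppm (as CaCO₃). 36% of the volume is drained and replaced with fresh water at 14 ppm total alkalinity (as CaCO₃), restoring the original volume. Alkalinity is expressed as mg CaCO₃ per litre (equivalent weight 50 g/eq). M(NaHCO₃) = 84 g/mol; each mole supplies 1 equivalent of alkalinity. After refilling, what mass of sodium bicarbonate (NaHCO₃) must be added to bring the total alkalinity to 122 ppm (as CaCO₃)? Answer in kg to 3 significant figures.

(a) Volume: 513 m³ = 513,000 L.
(a) Alkalinity to neutralize: (244 − 162) = 82 mg/L as CaCO₃ × 513,000 L = 42,070 g as CaCO₃.
(a) Equivalents of H⁺ required: 42,070 ÷ 50 g/eq = 841.3 eq = 841.3 mol NaHSO₄.
(a) Mass of NaHSO₄: 841.3 × 120.1 = 101,000 g.

(b) After draining 36% and refilling: 146 × 0.64 + 14 × 0.36 = 98.48 ppm.
(b) Deficit to target: 122 − 98.48 = 23.52 mg/L.
(b) As CaCO₃: 23.52 mg/L × 691,000 L = 16,250 g; ÷ 50 g/eq ÷ 1 = 325 mol NaHCO₃.
(b) Mass: 325 × 84 = 27,300 g.

(a) 101 kg; (b) 27.3 kg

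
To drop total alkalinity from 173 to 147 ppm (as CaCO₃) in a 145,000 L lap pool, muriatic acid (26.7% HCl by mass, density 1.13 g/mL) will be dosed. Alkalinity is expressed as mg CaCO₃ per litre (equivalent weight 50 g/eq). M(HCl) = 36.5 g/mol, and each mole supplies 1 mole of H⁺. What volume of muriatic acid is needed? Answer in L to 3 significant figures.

Alkalinity to neutralize: (173 − 147) = 26 mg/L as CaCO₃ × 145,000 L = 3770 g as CaCO₃.
Equivalents of H⁺ required: 3770 ÷ 50 g/eq = 75.4 eq = 75.4 mol HCl.
Mass of HCl: 75.4 × 36.5 = 2752 g.
Mass of 26.7% solution: 2752 / 0.267 = 10,310 g.
Volume: 10,310 g ÷ 1.13 g/mL = 9122 mL.

9.12 L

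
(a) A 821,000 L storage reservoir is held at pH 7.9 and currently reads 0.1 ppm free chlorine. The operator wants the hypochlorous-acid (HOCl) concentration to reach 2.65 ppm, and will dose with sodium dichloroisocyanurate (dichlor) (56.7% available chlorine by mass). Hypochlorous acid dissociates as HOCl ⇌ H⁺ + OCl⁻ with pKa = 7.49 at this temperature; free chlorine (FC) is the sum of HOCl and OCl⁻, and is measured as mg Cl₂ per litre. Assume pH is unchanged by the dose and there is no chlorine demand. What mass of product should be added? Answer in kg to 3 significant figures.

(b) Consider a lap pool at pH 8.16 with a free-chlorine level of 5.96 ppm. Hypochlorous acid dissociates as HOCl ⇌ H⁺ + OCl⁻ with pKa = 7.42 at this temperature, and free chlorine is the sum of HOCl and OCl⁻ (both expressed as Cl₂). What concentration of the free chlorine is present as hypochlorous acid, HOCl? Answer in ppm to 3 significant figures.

(a) 13.6 kg; (b) 0.918 ppm

(a) [OCl⁻]/[HOCl] = 10^(pH − pKa) = 10^(7.9 − 7.49) = 2.57; fraction as HOCl = 1/(1 + 2.57) = 0.2801.
(a) Free chlorine required for 2.65 ppm HOCl: 2.65 / 0.2801 = 9.462 ppm.
(a) FC to add: 9.462 − 0.1 = 9.362 mg/L as Cl₂.
(a) Cl₂ equivalent: 9.362 mg/L × 821,000 L = 7686 g.
(a) Product at 56.7% available Cl: 7686 / 0.567 = 13,560 g.

(b) [OCl⁻]/[HOCl] = 10^(pH − pKa) = 10^(8.16 − 7.42) = 10^0.74 = 5.495.
(b) Fraction as HOCl = 1 / (1 + 5.495) = 0.154.
(b) HOCl = 0.154 × 5.96 ppm = 0.9176 ppm.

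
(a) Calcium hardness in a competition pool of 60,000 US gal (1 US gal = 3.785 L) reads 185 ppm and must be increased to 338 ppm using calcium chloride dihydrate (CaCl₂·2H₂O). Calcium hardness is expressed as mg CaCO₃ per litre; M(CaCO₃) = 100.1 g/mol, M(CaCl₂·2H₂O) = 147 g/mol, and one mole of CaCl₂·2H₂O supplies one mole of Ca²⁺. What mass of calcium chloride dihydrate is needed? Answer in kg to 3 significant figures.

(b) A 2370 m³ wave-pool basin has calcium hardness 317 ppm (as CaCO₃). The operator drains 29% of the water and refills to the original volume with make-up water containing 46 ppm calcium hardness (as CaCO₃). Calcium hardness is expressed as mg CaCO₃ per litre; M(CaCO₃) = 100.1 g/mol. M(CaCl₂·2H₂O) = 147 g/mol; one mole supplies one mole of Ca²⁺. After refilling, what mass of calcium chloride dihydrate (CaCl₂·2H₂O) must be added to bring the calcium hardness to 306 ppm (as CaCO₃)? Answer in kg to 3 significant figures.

(a) 51.0 kg; (b) 235 kg

(a) Volume: 60,000 US gal × 3.785 L/gal = 227,100 L.
(a) Hardness to add: (338 − 185) = 153 mg/L as CaCO₃ × 227,100 L = 34,750 g as CaCO₃.
(a) Moles of Ca²⁺ (1 mol Ca²⁺ ≡ 1 mol CaCO₃): 34,750 / 100.1 g/mol = 347.1 mol.
(a) Mass of CaCl₂·2H₂O: 347.1 × 147 = 51,030 g.

(b) Volume: 2370 m³ = 2,370,000 L.
(b) After draining 29% and refilling: 317 × 0.71 + 46 × 0.29 = 238.41 ppm.
(b) Deficit to target: 306 − 238.41 = 67.59 mg/L.
(b) As CaCO₃: 67.59 mg/L × 2,370,000 L = 160,200 g; ÷ 100.1 = 1600 mol Ca²⁺.
(b) Mass: 1600 × 147 = 235,200 g.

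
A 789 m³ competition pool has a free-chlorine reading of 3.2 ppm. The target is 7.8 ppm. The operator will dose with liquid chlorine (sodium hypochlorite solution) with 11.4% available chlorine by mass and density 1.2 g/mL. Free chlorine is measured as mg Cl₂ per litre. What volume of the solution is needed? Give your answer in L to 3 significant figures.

Volume: 789 m³ = 789,000 L.
Chlorine deficit: 7.8 − 3.2 = 4.6 ppm = 4.6 mg/L as Cl₂.
Cl₂ equivalent needed: 4.6 mg/L × 789,000 L = 3,629,000 mg = 3629 g.
Product at 11.4% available chlorine: 3629 / 0.114 = 31,840 g.
Volume at density 1.2 g/mL: 31,840 g ÷ 1.2 g/mL = 26,530 mL.

26.5 L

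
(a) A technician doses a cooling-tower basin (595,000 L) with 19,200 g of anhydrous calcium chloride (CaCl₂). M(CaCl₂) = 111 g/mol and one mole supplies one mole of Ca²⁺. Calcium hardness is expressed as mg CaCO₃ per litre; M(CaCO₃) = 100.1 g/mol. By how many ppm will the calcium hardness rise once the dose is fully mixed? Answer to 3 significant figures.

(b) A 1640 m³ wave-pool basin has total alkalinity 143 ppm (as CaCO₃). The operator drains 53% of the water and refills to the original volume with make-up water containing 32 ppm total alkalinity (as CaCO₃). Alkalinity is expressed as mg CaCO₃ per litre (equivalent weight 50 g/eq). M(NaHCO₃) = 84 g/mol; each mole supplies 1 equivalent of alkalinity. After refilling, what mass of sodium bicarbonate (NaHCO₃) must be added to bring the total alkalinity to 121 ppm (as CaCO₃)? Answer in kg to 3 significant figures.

(a) 29.1 ppm; (b) 101 kg

(a) Moles of Ca²⁺: 19,200 g ÷ 111 g/mol = 173 mol.
(a) As CaCO₃: 173 mol × 100.1 g/mol = 17,310 g.
(a) Rise: 17,310 g / 595,000 L × 1000 = 29.1 mg/L.

(b) Volume: 1640 m³ = 1,640,000 L.
(b) After draining 53% and refilling: 143 × 0.47 + 32 × 0.53 = 84.17 ppm.
(b) Deficit to target: 121 − 84.17 = 36.83 mg/L.
(b) As CaCO₃: 36.83 mg/L × 1,640,000 L = 60,400 g; ÷ 50 g/eq ÷ 1 = 1208 mol NaHCO₃.
(b) Mass: 1208 × 84 = 101,500 g.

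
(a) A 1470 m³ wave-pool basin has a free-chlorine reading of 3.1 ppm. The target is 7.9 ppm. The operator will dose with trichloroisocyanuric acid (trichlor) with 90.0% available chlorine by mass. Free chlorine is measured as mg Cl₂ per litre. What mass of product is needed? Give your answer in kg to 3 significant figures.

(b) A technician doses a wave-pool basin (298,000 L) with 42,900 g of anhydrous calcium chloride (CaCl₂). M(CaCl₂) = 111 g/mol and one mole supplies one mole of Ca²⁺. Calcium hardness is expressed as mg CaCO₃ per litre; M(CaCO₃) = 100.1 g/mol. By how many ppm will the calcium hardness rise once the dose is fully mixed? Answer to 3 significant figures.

(a) 7.84 kg; (b) 130 ppm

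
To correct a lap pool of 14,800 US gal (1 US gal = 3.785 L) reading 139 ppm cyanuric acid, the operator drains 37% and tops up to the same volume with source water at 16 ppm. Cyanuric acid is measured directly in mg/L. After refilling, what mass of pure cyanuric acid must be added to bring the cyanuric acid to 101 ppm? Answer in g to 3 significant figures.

421 g

Volume: 14,800 US gal × 3.785 L/gal = 56,018 L.
After draining 37% and refilling: 139 × 0.63 + 16 × 0.37 = 93.49 ppm.
Deficit to target: 101 − 93.49 = 7.51 mg/L.
Mass: 7.51 mg/L × 56,018 L = 420.7 g cyanuric acid.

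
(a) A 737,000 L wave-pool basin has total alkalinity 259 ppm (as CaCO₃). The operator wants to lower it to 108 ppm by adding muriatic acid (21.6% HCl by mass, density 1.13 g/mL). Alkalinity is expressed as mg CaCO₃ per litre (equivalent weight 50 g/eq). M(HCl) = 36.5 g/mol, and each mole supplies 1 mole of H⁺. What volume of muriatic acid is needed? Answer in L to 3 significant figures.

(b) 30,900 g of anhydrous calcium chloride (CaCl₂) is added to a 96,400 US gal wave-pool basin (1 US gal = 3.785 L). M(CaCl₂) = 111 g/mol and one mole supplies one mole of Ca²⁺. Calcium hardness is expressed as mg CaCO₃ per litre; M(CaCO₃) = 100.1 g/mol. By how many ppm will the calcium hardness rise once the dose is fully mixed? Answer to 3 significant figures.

(a) 333 L; (b) 76.4 ppm

(a) Alkalinity to neutralize: (259 − 108) = 151 mg/L as CaCO₃ × 737,000 L = 111,300 g as CaCO₃.
(a) Equivalents of H⁺ required: 111,300 ÷ 50 g/eq = 2226 eq = 2226 mol HCl.
(a) Mass of HCl: 2226 × 36.5 = 81,240 g.
(a) Mass of 21.6% solution: 81,240 / 0.216 = 376,100 g.
(a) Volume: 376,100 g ÷ 1.13 g/mL = 332,800 mL.

(b) Volume: 96,400 US gal × 3.785 L/gal = 364,874 L.
(b) Moles of Ca²⁺: 30,900 g ÷ 111 g/mol = 278.4 mol.
(b) As CaCO₃: 278.4 mol × 100.1 g/mol = 27,870 g.
(b) Rise: 27,870 g / 364,874 L × 1000 = 76.37 mg/L.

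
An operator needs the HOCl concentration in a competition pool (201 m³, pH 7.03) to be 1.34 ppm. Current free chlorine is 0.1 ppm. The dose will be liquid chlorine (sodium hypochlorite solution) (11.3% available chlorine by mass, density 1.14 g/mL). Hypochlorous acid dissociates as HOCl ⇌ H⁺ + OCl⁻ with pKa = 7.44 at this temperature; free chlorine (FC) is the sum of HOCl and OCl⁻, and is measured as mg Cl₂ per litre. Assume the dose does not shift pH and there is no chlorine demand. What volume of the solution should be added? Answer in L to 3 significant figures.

Volume: 201 m³ = 201,000 L.
[OCl⁻]/[HOCl] = 10^(pH − pKa) = 10^(7.03 − 7.44) = 0.389; fraction as HOCl = 1/(1 + 0.389) = 0.7199.
Free chlorine required for 1.34 ppm HOCl: 1.34 / 0.7199 = 1.861 ppm.
FC to add: 1.861 − 0.1 = 1.761 mg/L as Cl₂.
Cl₂ equivalent: 1.761 mg/L × 201,000 L = 354 g.
Product at 11.3% available Cl: 354 / 0.113 = 3133 g.
Volume: 3133 g ÷ 1.14 g/mL = 2748 mL.

2.75 L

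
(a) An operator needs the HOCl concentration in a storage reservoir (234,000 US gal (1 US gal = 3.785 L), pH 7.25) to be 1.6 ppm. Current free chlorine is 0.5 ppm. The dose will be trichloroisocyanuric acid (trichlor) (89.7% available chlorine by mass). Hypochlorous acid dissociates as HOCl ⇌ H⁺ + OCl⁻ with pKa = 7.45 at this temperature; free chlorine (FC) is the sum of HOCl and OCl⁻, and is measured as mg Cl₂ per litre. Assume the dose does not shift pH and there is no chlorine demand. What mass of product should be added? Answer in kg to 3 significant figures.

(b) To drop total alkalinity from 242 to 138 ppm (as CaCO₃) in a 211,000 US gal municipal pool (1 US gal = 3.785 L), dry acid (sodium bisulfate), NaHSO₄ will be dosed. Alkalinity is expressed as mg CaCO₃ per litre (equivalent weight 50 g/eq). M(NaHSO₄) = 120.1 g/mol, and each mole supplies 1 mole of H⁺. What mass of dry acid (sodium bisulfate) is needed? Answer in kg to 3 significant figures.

(a) 2.08 kg; (b) 200 kg

(a) Volume: 234,000 US gal × 3.785 L/gal = 885,690 L.
(a) [OCl⁻]/[HOCl] = 10^(pH − pKa) = 10^(7.25 − 7.45) = 0.631; fraction as HOCl = 1/(1 + 0.631) = 0.6131.
(a) Free chlorine required for 1.6 ppm HOCl: 1.6 / 0.6131 = 2.61 ppm.
(a) FC to add: 2.61 − 0.5 = 2.11 mg/L as Cl₂.
(a) Cl₂ equivalent: 2.11 mg/L × 885,690 L = 1868 g.
(a) Product at 89.7% available Cl: 1868 / 0.897 = 2083 g.

(b) Volume: 211,000 US gal × 3.785 L/gal = 798,635 L.
(b) Alkalinity to neutralize: (242 − 138) = 104 mg/L as CaCO₃ × 798,635 L = 83,060 g as CaCO₃.
(b) Equivalents of H⁺ required: 83,060 ÷ 50 g/eq = 1661 eq = 1661 mol NaHSO₄.
(b) Mass of NaHSO₄: 1661 × 120.1 = 199,500 g.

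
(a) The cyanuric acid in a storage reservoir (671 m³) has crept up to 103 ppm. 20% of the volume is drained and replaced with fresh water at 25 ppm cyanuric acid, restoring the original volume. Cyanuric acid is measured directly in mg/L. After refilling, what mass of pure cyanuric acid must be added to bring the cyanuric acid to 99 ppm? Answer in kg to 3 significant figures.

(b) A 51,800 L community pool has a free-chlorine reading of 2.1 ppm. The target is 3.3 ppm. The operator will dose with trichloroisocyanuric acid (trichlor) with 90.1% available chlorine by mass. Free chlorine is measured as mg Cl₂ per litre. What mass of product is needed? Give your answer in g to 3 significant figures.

(a) Volume: 671 m³ = 671,000 L.
(a) After draining 20% and refilling: 103 × 0.80 + 25 × 0.20 = 87.4 ppm.
(a) Deficit to target: 99 − 87.4 = 11.6 mg/L.
(a) Mass: 11.6 mg/L × 671,000 L = 7784 g cyanuric acid.

(b) Chlorine deficit: 3.3 − 2.1 = 1.2 ppm = 1.2 mg/L as Cl₂.
(b) Cl₂ equivalent needed: 1.2 mg/L × 51,800 L = 62,160 mg = 62.16 g.
(b) Product at 90.1% available chlorine: 62.16 / 0.901 = 68.99 g.

(a) 7.78 kg; (b) 69.0 g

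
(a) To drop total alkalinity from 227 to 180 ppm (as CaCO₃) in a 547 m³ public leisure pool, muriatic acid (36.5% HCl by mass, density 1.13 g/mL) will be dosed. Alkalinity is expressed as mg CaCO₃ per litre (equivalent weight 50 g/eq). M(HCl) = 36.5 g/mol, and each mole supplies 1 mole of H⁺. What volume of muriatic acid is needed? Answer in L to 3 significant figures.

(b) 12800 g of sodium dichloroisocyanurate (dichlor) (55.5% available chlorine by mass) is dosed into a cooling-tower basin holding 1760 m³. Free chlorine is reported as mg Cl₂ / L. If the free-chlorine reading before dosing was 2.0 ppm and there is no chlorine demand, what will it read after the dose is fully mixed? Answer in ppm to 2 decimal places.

(a) Volume: 547 m³ = 547,000 L.
(a) Alkalinity to neutralize: (227 − 180) = 47 mg/L as CaCO₃ × 547,000 L = 25,710 g as CaCO₃.
(a) Equivalents of H⁺ required: 25,710 ÷ 50 g/eq = 514.2 eq = 514.2 mol HCl.
(a) Mass of HCl: 514.2 × 36.5 = 18,770 g.
(a) Mass of 36.5% solution: 18,770 / 0.365 = 51,420 g.
(a) Volume: 51,420 g ÷ 1.13 g/mL = 45,500 mL.

(b) Volume: 1760 m³ = 1,760,000 L.
(b) Available chlorine delivered: 12,800 g × 0.555 = 7104 g as Cl₂.
(b) Concentration rise: 7104 g / 1,760,000 L = 4.036 mg/L = 4.04 ppm.
(b) Final FC: 2.0 + 4.04 = 6.04 ppm.

(a) 45.5 L; (b) 6.04 ppm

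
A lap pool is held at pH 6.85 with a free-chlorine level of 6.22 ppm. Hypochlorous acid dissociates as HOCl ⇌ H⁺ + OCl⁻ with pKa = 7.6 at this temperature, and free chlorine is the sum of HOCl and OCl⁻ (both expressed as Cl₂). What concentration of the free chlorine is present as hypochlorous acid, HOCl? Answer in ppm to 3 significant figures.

[OCl⁻]/[HOCl] = 10^(pH − pKa) = 10^(6.85 − 7.6) = 10^-0.75 = 0.1778.
Fraction as HOCl = 1 / (1 + 0.1778) = 0.849.
HOCl = 0.849 × 6.22 ppm = 5.281 ppm.

5.28 ppm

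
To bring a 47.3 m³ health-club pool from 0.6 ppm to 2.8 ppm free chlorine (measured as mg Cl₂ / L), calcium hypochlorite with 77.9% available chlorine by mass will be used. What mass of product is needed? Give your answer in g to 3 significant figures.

134 g

Volume: 47.3 m³ = 47,300 L.
Chlorine deficit: 2.8 − 0.6 = 2.2 ppm = 2.2 mg/L as Cl₂.
Cl₂ equivalent needed: 2.2 mg/L × 47,300 L = 104,100 mg = 104.1 g.
Product at 77.9% available chlorine: 104.1 / 0.779 = 133.6 g.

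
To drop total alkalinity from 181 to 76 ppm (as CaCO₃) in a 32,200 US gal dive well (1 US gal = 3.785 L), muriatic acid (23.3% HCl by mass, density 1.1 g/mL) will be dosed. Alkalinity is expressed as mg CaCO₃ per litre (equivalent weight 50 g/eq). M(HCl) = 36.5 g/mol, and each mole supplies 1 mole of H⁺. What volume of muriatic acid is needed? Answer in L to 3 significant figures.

36.4 L

Volume: 32,200 US gal × 3.785 L/gal = 121,877 L.
Alkalinity to neutralize: (181 − 76) = 105 mg/L as CaCO₃ × 121,877 L = 12,800 g as CaCO₃.
Equivalents of H⁺ required: 12,800 ÷ 50 g/eq = 255.9 eq = 255.9 mol HCl.
Mass of HCl: 255.9 × 36.5 = 9342 g.
Mass of 23.3% solution: 9342 / 0.233 = 40,090 g.
Volume: 40,090 g ÷ 1.1 g/mL = 36,450 mL.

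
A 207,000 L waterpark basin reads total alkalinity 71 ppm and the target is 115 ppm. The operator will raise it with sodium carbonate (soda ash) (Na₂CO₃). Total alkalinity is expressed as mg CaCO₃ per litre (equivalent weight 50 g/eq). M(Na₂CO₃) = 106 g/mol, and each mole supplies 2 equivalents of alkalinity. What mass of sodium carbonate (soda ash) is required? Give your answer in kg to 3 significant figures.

Alkalinity to add: (115 − 71) = 44 mg/L as CaCO₃ × 207,000 L = 9108 g as CaCO₃.
Equivalents: 9108 g ÷ 50 g/eq = 182.2 eq.
Each mole of Na₂CO₃ supplies 2 eq, so 182.2 / 2 = 91.08 mol.
Mass: 91.08 mol × 106 g/mol = 9654 g.

9.65 kg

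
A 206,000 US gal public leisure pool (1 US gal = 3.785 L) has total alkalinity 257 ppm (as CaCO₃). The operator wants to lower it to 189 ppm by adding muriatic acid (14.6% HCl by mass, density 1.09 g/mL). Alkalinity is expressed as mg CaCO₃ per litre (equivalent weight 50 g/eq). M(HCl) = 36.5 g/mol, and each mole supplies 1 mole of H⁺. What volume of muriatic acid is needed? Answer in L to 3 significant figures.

Volume: 206,000 US gal × 3.785 L/gal = 779,710 L.
Alkalinity to neutralize: (257 − 189) = 68 mg/L as CaCO₃ × 779,710 L = 53,020 g as CaCO₃.
Equivalents of H⁺ required: 53,020 ÷ 50 g/eq = 1060 eq = 1060 mol HCl.
Mass of HCl: 1060 × 36.5 = 38,700 g.
Mass of 14.6% solution: 38,700 / 0.146 = 265,100 g.
Volume: 265,100 g ÷ 1.09 g/mL = 243,200 mL.

243 L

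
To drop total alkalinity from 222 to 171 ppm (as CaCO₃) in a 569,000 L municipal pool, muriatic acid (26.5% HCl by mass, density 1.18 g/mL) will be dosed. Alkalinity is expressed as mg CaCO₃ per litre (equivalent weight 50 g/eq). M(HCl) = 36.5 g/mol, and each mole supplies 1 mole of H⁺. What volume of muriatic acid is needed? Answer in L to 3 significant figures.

67.7 L

Alkalinity to neutralize: (222 − 171) = 51 mg/L as CaCO₃ × 569,000 L = 29,020 g as CaCO₃.
Equivalents of H⁺ required: 29,020 ÷ 50 g/eq = 580.4 eq = 580.4 mol HCl.
Mass of HCl: 580.4 × 36.5 = 21,180 g.
Mass of 26.5% solution: 21,180 / 0.265 = 79,940 g.
Volume: 79,940 g ÷ 1.18 g/mL = 67,750 mL.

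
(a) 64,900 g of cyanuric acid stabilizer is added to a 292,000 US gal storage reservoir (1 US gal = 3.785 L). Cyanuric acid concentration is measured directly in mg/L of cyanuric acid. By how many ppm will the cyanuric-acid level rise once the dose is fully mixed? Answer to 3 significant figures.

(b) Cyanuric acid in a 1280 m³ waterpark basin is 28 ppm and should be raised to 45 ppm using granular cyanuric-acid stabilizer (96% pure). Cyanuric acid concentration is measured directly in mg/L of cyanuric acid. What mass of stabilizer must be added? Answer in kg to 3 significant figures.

(a) Volume: 292,000 US gal × 3.785 L/gal = 1,105,220 L.
(a) Rise: 64,900 g / 1,105,220 L × 1000 = 58.72 mg/L.

(b) Volume: 1280 m³ = 1,280,000 L.
(b) CYA to add: (45 − 28) = 17 mg/L × 1,280,000 L = 21,760 g cyanuric acid.
(b) At 96% purity: 21,760 / 0.96 = 22,670 g product.

(a) 58.7 ppm; (b) 22.7 kg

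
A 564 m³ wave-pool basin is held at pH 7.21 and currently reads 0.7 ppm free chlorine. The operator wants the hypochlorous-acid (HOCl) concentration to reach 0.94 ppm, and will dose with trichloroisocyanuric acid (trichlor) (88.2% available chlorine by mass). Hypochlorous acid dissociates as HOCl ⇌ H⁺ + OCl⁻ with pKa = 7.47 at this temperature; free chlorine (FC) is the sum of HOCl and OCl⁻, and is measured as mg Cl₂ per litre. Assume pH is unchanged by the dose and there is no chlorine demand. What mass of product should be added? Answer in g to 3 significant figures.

484 g

Volume: 564 m³ = 564,000 L.
[OCl⁻]/[HOCl] = 10^(pH − pKa) = 10^(7.21 − 7.47) = 0.5495; fraction as HOCl = 1/(1 + 0.5495) = 0.6454.
Free chlorine required for 0.94 ppm HOCl: 0.94 / 0.6454 = 1.457 ppm.
FC to add: 1.457 − 0.7 = 0.7566 mg/L as Cl₂.
Cl₂ equivalent: 0.7566 mg/L × 564,000 L = 426.7 g.
Product at 88.2% available Cl: 426.7 / 0.882 = 483.8 g.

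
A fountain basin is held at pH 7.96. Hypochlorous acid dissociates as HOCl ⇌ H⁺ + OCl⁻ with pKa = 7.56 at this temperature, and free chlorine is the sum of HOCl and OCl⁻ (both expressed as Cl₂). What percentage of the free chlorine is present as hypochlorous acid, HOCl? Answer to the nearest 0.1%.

28.5%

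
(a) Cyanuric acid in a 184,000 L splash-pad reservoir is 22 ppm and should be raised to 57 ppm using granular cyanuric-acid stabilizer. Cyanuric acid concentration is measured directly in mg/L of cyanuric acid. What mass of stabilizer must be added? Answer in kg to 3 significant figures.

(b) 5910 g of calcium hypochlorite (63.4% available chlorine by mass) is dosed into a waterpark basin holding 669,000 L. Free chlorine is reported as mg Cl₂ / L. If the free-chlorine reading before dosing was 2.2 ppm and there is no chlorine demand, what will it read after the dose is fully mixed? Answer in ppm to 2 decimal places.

(a) CYA to add: (57 − 22) = 35 mg/L × 184,000 L = 6440 g cyanuric acid.

(b) Available chlorine delivered: 5910 g × 0.634 = 3747 g as Cl₂.
(b) Concentration rise: 3747 g / 669,000 L = 5.601 mg/L = 5.60 ppm.
(b) Final FC: 2.2 + 5.60 = 7.80 ppm.

(a) 6.44 kg; (b) 7.80 ppm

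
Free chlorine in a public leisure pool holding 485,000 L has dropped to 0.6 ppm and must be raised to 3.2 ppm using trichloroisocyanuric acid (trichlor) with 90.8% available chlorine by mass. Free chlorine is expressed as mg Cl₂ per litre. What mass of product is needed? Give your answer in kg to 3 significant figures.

Chlorine deficit: 3.2 − 0.6 = 2.6 ppm = 2.6 mg/L as Cl₂.
Cl₂ equivalent needed: 2.6 mg/L × 485,000 L = 1,261,000 mg = 1261 g.
Product at 90.8% available chlorine: 1261 / 0.908 = 1389 g.

1.39 kg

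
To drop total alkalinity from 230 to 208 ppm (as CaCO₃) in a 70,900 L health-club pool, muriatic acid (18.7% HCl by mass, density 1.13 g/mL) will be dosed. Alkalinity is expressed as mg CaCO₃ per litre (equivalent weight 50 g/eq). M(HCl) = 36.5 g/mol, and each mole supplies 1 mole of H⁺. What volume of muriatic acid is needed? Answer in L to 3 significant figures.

Alkalinity to neutralize: (230 − 208) = 22 mg/L as CaCO₃ × 70,900 L = 1560 g as CaCO₃.
Equivalents of H⁺ required: 1560 ÷ 50 g/eq = 31.2 eq = 31.2 mol HCl.
Mass of HCl: 31.2 × 36.5 = 1139 g.
Mass of 18.7% solution: 1139 / 0.187 = 6089 g.
Volume: 6089 g ÷ 1.13 g/mL = 5389 mL.

5.39 L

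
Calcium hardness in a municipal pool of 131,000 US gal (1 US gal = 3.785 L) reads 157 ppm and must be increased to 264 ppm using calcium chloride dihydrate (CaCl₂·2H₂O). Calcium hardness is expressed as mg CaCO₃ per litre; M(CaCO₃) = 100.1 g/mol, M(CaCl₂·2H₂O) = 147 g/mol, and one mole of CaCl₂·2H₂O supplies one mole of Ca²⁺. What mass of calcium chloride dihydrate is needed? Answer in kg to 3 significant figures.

Volume: 131,000 US gal × 3.785 L/gal = 495,835 L.
Hardness to add: (264 − 157) = 107 mg/L as CaCO₃ × 495,835 L = 53,050 g as CaCO₃.
Moles of Ca²⁺ (1 mol Ca²⁺ ≡ 1 mol CaCO₃): 53,050 / 100.1 g/mol = 530 mol.
Mass of CaCl₂·2H₂O: 530 × 147 = 77,910 g.

77.9 kg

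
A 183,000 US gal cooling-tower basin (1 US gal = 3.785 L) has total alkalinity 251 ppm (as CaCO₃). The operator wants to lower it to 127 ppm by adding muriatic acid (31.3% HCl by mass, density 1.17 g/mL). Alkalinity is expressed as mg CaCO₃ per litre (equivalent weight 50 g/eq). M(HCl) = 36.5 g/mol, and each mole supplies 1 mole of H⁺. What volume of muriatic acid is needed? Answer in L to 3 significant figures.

Volume: 183,000 US gal × 3.785 L/gal = 692,655 L.
Alkalinity to neutralize: (251 − 127) = 124 mg/L as CaCO₃ × 692,655 L = 85,890 g as CaCO₃.
Equivalents of H⁺ required: 85,890 ÷ 50 g/eq = 1718 eq = 1718 mol HCl.
Mass of HCl: 1718 × 36.5 = 62,700 g.
Mass of 31.3% solution: 62,700 / 0.313 = 200,300 g.
Volume: 200,300 g ÷ 1.17 g/mL = 171,200 mL.

171 L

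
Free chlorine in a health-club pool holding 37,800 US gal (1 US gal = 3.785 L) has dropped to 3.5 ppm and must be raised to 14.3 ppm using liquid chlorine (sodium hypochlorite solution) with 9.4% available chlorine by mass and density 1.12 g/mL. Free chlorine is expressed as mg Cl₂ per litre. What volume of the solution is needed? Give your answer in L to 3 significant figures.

14.7 L

Volume: 37,800 US gal × 3.785 L/gal = 143,073 L.
Chlorine deficit: 14.3 − 3.5 = 10.8 ppm = 10.8 mg/L as Cl₂.
Cl₂ equivalent needed: 10.8 mg/L × 143,073 L = 1,545,000 mg = 1545 g.
Product at 9.4% available chlorine: 1545 / 0.094 = 16,440 g.
Volume at density 1.12 g/mL: 16,440 g ÷ 1.12 g/mL = 14,680 mL.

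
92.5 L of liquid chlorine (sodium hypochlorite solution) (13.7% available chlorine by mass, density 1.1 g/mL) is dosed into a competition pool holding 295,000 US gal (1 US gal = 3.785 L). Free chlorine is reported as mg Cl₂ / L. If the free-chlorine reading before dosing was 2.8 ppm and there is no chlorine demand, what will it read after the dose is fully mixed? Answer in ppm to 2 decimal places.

Volume: 295,000 US gal × 3.785 L/gal = 1,116,575 L.
Mass of solution: 92.5 L × 1000 mL/L × 1.1 g/mL = 101,800 g.
Available chlorine delivered: 101,800 g × 0.137 = 13,940 g as Cl₂.
Concentration rise: 13,940 g / 1,116,575 L = 12.48 mg/L = 12.48 ppm.
Final FC: 2.8 + 12.48 = 15.28 ppm.

15.28 ppm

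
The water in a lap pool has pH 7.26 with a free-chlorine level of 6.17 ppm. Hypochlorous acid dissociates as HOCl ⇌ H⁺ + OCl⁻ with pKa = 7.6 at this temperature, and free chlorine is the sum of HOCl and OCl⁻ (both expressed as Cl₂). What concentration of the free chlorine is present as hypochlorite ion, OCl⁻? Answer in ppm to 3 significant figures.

1.94 ppm

[OCl⁻]/[HOCl] = 10^(pH − pKa) = 10^(7.26 − 7.6) = 10^-0.34 = 0.4571.
Fraction as HOCl = 1 / (1 + 0.4571) = 0.6863.
OCl⁻ = (1 − 0.6863) × 6.17 ppm = 1.936 ppm.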